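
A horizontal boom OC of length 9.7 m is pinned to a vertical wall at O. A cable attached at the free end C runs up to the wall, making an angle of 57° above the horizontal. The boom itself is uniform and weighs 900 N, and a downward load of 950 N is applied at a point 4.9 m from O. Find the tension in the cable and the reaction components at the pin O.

ΣM about O: T·sin57°·9.7 − 900·4.85 − 950·4.9 = 0 → T = 9020/(9.7·0.838671) = 1108.77 ≈ 1109 N.
ΣF_x = 0: O_x − T·cos57° = 0 → O_x = 1108.77 × 0.544639 = 603.9 N.
ΣF_y = 0: O_y + T·sin57° − 900 − 950 = 0 → O_y = 1850 − 1108.77 × 0.838671 = 920.1 N.

T = 1109 N, O_x = 603.9 N, O_y = 920.1 N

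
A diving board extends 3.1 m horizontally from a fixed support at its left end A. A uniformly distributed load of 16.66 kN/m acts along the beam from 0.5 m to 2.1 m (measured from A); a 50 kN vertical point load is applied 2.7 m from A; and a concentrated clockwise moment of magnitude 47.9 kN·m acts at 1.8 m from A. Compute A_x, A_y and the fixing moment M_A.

A_x = 0, A_y = 76.66 kN, M_A = 217.6 kN·m

Resultant of the distributed load: 16.66 × 1.6 = 26.656 kN at 1.3 m from A.
ΣF_x = 0: A_x = 0.
ΣF_y = 0: A_y − 16.66·1.6 − 50 = 0 → A_y = 76.66 kN.
ΣM about A: M_A − (16.66·1.6)·1.3 − 50·2.7 − 47.9 = 0 → M_A = 217.6 kN·m.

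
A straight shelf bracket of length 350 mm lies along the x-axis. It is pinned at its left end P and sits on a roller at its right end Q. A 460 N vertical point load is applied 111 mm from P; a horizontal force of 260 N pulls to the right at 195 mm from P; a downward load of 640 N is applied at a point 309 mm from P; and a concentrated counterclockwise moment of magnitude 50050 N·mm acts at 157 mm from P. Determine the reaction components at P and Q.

Taking moments about P: Q_y·350 − 460·111 − 640·309 + 50050 = 0 → Q_y = 198770/350 = 567.914 ≈ 567.9 N.
ΣF_y = 0: P_y + 567.914 − 460 − 640 = 0 → P_y = 532.1 N.
ΣF_x = 0: P_x + 260 = 0 → P_x = -260.0 N.

P_x = -260.0 N, P_y = 532.1 N, Q_y = 567.9 N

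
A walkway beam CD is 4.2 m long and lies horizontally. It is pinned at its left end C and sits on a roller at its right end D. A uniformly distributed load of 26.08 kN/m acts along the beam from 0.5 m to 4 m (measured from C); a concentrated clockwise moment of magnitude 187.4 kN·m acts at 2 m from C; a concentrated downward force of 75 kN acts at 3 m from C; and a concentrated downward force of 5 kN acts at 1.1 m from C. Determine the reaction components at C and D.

Resultant of the distributed load: 26.08 × 3.5 = 91.28 kN at 2.25 m from C.
Taking moments about C: D_y·4.2 − (26.08·3.5)·2.25 − 187.4 − 75·3 − 5·1.1 = 0 → D_y = 623.28/4.2 = 148.4 kN.
ΣF_y = 0: C_y + 148.4 − 26.08·3.5 − 75 − 5 = 0 → C_y = 22.88 kN.
ΣF_x = 0: no horizontal applied forces, so C_x = 0.

C_x = 0, C_y = 22.88 kN, D_y = 148.4 kN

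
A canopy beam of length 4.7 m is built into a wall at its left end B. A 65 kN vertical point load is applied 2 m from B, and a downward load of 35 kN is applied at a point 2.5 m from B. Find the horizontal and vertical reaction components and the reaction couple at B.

B_x = 0, B_y = 100.0 kN, M_B = 217.5 kN·m

ΣF_x = 0: B_x = 0.
ΣF_y = 0: B_y − 65 − 35 = 0 → B_y = 100.0 kN.
ΣM about B: M_B − 65·2 − 35·2.5 = 0 → M_B = 217.5 kN·m.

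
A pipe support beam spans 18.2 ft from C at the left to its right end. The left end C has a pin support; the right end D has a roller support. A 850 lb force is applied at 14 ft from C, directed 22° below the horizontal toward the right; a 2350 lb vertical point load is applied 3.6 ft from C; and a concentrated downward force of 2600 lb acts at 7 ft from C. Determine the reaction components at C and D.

C_x = -788.1 lb, C_y = 3559 lb, D_y = 1710 lb

Taking moments about C: D_y·18.2 − 850·sin22°·14 − 2350·3.6 − 2600·7 = 0 → D_y = 31117.8/18.2 = 1709.77 ≈ 1710 lb.
ΣF_y = 0: C_y + 1709.77 − 850·sin22° − 2350 − 2600 = 0 → C_y = 3559 lb.
ΣF_x = 0: C_x + 850·cos22° = 0 → C_x = -788.1 lb.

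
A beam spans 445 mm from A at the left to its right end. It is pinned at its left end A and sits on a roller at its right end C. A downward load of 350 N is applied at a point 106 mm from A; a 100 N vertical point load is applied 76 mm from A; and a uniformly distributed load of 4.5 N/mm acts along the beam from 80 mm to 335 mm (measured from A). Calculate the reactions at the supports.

Resultant of the distributed load: 4.5 × 255 = 1147.5 N at 207.5 mm from A.
Taking moments about A: C_y·445 − 350·106 − 100·76 − (4.5·255)·207.5 = 0 → C_y = 282806.25/445 = 635.52 ≈ 635.5 N.
ΣF_y = 0: A_y + 635.52 − 350 − 100 − 4.5·255 = 0 → A_y = 962.0 N.
ΣF_x = 0: no horizontal applied forces, so A_x = 0.

A_x = 0, A_y = 962.0 N, C_y = 635.5 N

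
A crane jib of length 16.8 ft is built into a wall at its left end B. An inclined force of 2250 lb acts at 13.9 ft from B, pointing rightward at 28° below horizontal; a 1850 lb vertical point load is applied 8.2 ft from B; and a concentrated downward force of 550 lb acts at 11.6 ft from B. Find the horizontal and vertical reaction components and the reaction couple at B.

ΣF_x = 0: B_x + 2250·cos28° = 0 → B_x = -1987 lb.
ΣF_y = 0: B_y − 2250·sin28° − 1850 − 550 = 0 → B_y = 3456 lb.
ΣM about B: M_B − 2250·sin28°·13.9 − 1850·8.2 − 550·11.6 = 0 → M_B = 36230 lb·ft.

B_x = -1987 lb, B_y = 3456 lb, M_B = 36230 lb·ft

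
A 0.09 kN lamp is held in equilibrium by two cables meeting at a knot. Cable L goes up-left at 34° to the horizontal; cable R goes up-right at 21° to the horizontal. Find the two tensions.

ΣF_x = 0: −T_L·cos34° + T_R·cos21° = 0 → T_R = 0.888019·T_L.
ΣF_y = 0: T_L·sin34° + T_R·sin21° = 0.09.
Substitute: T_L·(0.559193 + 0.888019·0.358368) = 0.09 → T_L = 0.102572 ≈ 0.1026 kN.
Then T_R = 0.888019 × 0.102572 = 0.09109 kN.

T_L = 0.1026 kN, T_R = 0.09109 kN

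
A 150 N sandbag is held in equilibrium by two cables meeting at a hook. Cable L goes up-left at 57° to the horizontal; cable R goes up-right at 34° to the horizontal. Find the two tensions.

T_L = 124.4 N, T_R = 81.71 N

ΣF_x = 0: −T_L·cos57° + T_R·cos34° = 0 → T_R = 0.656953·T_L.
ΣF_y = 0: T_L·sin57° + T_R·sin34° = 150.
Substitute: T_L·(0.838671 + 0.656953·0.559193) = 150 → T_L = 124.375 ≈ 124.4 N.
Then T_R = 0.656953 × 124.375 = 81.71 N.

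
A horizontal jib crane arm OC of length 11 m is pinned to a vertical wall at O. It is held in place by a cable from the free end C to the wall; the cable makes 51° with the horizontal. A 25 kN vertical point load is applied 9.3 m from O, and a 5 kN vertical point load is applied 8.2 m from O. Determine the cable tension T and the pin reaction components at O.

T = 31.99 kN, O_x = 20.13 kN, O_y = 5.136 kN

ΣM about O: T·sin51°·11 − 25·9.3 − 5·8.2 = 0 → T = 273.5/(11·0.777146) = 31.9935 ≈ 31.99 kN.
ΣF_x = 0: O_x − T·cos51° = 0 → O_x = 31.9935 × 0.62932 = 20.13 kN.
ΣF_y = 0: O_y + T·sin51° − 25 − 5 = 0 → O_y = 30 − 31.9935 × 0.777146 = 5.136 kN.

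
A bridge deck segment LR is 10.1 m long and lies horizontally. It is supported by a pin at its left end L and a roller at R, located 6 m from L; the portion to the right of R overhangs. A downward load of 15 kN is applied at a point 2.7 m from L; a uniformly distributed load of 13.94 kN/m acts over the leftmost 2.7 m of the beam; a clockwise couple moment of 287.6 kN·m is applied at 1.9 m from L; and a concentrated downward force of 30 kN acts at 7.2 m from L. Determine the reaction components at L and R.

L_x = 0, L_y = -16.51 kN, R_y = 99.15 kN

Resultant of the distributed load: 13.94 × 2.7 = 37.638 kN at 1.35 m from L.
Taking moments about L: R_y·6 − 15·2.7 − (13.94·2.7)·1.35 − 287.6 − 30·7.2 = 0 → R_y = 594.9113/6 = 99.1519 ≈ 99.15 kN.
ΣF_y = 0: L_y + 99.1519 − 15 − 13.94·2.7 − 30 = 0 → L_y = -16.51 kN.
ΣF_x = 0: no horizontal applied forces, so L_x = 0.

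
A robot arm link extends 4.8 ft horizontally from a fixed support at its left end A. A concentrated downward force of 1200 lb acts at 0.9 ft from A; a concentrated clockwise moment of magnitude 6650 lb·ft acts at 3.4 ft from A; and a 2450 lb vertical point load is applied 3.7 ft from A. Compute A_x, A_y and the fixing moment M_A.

ΣF_x = 0: A_x = 0.
ΣF_y = 0: A_y − 1200 − 2450 = 0 → A_y = 3650 lb.
ΣM about A: M_A − 1200·0.9 − 6650 − 2450·3.7 = 0 → M_A = 16800 lb·ft.

A_x = 0, A_y = 3650 lb, M_A = 16800 lb·ft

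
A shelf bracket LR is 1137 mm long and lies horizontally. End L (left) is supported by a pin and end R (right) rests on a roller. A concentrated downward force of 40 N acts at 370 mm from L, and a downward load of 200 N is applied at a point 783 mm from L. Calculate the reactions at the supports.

Taking moments about L: R_y·1137 − 40·370 − 200·783 = 0 → R_y = 171400/1137 = 150.748 ≈ 150.7 N.
ΣF_y = 0: L_y + 150.748 − 40 − 200 = 0 → L_y = 89.25 N.
ΣF_x = 0: no horizontal applied forces, so L_x = 0.

L_x = 0, L_y = 89.25 N, R_y = 150.7 N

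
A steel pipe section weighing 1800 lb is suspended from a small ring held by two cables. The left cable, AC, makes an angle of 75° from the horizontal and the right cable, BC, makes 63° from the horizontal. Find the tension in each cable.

ΣF_x = 0: −T_AC·cos75° + T_BC·cos63° = 0 → T_BC = 0.570098·T_AC.
ΣF_y = 0: T_AC·sin75° + T_BC·sin63° = 1800.
Substitute: T_AC·(0.965926 + 0.570098·0.891007) = 1800 → T_AC = 1221.26 ≈ 1221 lb.
Then T_BC = 0.570098 × 1221.26 = 696.2 lb.

T_AC = 1221 lb, T_BC = 696.2 lb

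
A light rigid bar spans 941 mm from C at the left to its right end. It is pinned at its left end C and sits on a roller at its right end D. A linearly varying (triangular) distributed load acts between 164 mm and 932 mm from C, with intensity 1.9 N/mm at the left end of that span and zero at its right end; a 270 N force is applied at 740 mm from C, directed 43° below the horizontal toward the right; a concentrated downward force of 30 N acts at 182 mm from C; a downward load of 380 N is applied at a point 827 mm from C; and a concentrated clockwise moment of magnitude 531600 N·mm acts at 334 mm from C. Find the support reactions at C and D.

Resultant of the triangular load: ½ × 1.9 × 768 = 729.6 N, acting at 420 mm from C (one-third of the span from the peak).
Taking moments about C: D_y·941 − (½·1.9·768)·420 − 270·sin43°·740 − 30·182 − 380·827 − 531600 = 0 → D_y = 1294020/941 = 1375.15 ≈ 1375 N.
ΣF_y = 0: C_y + 1375.15 − ½·1.9·768 − 270·sin43° − 30 − 380 = 0 → C_y = -51.41 N.
ΣF_x = 0: C_x + 270·cos43° = 0 → C_x = -197.5 N.

C_x = -197.5 N, C_y = -51.41 N, D_y = 1375 N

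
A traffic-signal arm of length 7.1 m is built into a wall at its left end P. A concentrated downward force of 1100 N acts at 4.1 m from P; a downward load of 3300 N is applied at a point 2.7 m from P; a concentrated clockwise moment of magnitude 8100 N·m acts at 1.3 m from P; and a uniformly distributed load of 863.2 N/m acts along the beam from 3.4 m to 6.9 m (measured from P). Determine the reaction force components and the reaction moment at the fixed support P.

P_x = 0, P_y = 7421 N, M_P = 37080 N·m

Resultant of the distributed load: 863.2 × 3.5 = 3021.2 N at 5.15 m from P.
ΣF_x = 0: P_x = 0.
ΣF_y = 0: P_y − 1100 − 3300 − 863.2·3.5 = 0 → P_y = 7421 N.
ΣM about P: M_P − 1100·4.1 − 3300·2.7 − 8100 − (863.2·3.5)·5.15 = 0 → M_P = 37080 N·m.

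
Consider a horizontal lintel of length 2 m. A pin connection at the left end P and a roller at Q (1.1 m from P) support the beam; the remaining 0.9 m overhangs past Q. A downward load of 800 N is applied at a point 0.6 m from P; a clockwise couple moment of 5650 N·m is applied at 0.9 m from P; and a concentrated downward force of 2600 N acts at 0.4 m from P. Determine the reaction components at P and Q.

P_x = 0, P_y = -3118 N, Q_y = 6518 N

ΣM about P: Q_y·1.1 − 800·0.6 − 5650 − 2600·0.4 = 0 → Q_y = 7170/1.1 = 6518.18 ≈ 6518 N.
ΣF_y = 0: P_y + 6518.18 − 800 − 2600 = 0 → P_y = -3118 N.
ΣF_x = 0: no horizontal applied forces, so P_x = 0.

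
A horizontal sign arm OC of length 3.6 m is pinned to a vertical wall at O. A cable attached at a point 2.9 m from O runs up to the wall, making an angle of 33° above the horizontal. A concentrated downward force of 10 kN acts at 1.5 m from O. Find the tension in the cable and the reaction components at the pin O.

ΣM about O: T·sin33°·2.9 − 10·1.5 = 0 → T = 15/(2.9·0.544639) = 9.49696 ≈ 9.497 kN.
ΣF_x = 0: O_x − T·cos33° = 0 → O_x = 9.49696 × 0.838671 = 7.965 kN.
ΣF_y = 0: O_y + T·sin33° − 10 = 0 → O_y = 10 − 9.49696 × 0.544639 = 4.828 kN.

T = 9.497 kN, O_x = 7.965 kN, O_y = 4.828 kN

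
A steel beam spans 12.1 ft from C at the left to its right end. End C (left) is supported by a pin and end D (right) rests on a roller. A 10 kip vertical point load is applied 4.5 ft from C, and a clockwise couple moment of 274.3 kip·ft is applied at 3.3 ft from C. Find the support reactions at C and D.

C_x = 0, C_y = -16.39 kip, D_y = 26.39 kip

Taking moments about C: D_y·12.1 − 10·4.5 − 274.3 = 0 → D_y = 319.3/12.1 = 26.3884 ≈ 26.39 kip.
ΣF_y = 0: C_y + 26.3884 − 10 = 0 → C_y = -16.39 kip.
ΣF_x = 0: no horizontal applied forces, so C_x = 0.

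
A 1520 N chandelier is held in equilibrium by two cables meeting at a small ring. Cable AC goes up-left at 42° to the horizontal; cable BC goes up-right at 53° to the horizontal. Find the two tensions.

ΣF_x = 0: −T_AC·cos42° + T_BC·cos53° = 0 → T_BC = 1.23484·T_AC.
ΣF_y = 0: T_AC·sin42° + T_BC·sin53° = 1520.
Substitute: T_AC·(0.669131 + 1.23484·0.798636) = 1520 → T_AC = 918.252 ≈ 918.3 N.
Then T_BC = 1.23484 × 918.252 = 1134 N.

T_AC = 918.3 N, T_BC = 1134 N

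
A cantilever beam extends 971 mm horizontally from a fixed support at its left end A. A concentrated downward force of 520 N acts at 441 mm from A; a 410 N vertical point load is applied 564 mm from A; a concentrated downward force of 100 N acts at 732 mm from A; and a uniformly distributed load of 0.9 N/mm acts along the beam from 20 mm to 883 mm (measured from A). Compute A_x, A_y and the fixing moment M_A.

Resultant of the distributed load: 0.9 × 863 = 776.7 N at 451.5 mm from A.
ΣF_x = 0: A_x = 0.
ΣF_y = 0: A_y − 520 − 410 − 100 − 0.9·863 = 0 → A_y = 1807 N.
ΣM about A: M_A − 520·441 − 410·564 − 100·732 − (0.9·863)·451.5 = 0 → M_A = 884400 N·mm.

A_x = 0, A_y = 1807 N, M_A = 884400 N·mm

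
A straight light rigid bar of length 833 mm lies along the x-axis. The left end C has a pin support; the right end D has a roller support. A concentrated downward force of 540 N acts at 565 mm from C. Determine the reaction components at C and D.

C_x = 0, C_y = 173.7 N, D_y = 366.3 N

Moments about C: D_y·833 − 540·565 = 0 → D_y = 305100/833 = 366.267 ≈ 366.3 N.
ΣF_y = 0: C_y + 366.267 − 540 = 0 → C_y = 173.7 N.
ΣF_x = 0: no horizontal applied forces, so C_x = 0.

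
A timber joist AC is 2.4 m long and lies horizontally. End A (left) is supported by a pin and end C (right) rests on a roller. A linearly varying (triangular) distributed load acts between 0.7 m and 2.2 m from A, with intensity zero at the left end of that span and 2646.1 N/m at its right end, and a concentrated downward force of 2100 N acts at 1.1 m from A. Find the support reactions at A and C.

Resultant of the triangular load: ½ × 2646.1 × 1.5 = 1984.575 N, acting at 1.7 m from A (one-third of the span from the peak).
Taking moments about A: C_y·2.4 − (½·2646.1·1.5)·1.7 − 2100·1.1 = 0 → C_y = 5683.7775/2.4 = 2368.24 ≈ 2368 N.
ΣF_y = 0: A_y + 2368.24 − ½·2646.1·1.5 − 2100 = 0 → A_y = 1716 N.
ΣF_x = 0: no horizontal applied forces, so A_x = 0.

A_x = 0, A_y = 1716 N, C_y = 2368 N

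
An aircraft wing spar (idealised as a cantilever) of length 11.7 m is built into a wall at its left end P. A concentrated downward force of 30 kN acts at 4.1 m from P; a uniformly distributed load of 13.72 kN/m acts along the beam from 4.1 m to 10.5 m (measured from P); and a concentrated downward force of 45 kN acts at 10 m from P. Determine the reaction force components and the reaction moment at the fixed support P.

Resultant of the distributed load: 13.72 × 6.4 = 87.808 kN at 7.3 m from P.
ΣF_x = 0: P_x = 0.
ΣF_y = 0: P_y − 30 − 13.72·6.4 − 45 = 0 → P_y = 162.8 kN.
ΣM about P: M_P − 30·4.1 − (13.72·6.4)·7.3 − 45·10 = 0 → M_P = 1214 kN·m.

P_x = 0, P_y = 162.8 kN, M_P = 1214 kN·m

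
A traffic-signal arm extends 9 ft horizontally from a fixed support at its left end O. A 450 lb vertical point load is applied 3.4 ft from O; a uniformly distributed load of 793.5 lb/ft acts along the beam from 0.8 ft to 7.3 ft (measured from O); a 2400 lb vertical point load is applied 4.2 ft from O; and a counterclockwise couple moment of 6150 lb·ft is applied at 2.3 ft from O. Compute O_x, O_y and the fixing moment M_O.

Resultant of the distributed load: 793.5 × 6.5 = 5157.75 lb at 4.05 ft from O.
ΣF_x = 0: O_x = 0.
ΣF_y = 0: O_y − 450 − 793.5·6.5 − 2400 = 0 → O_y = 8008 lb.
ΣM about O: M_O − 450·3.4 − (793.5·6.5)·4.05 − 2400·4.2 + 6150 = 0 → M_O = 26350 lb·ft.

O_x = 0, O_y = 8008 lb, M_O = 26350 lb·ft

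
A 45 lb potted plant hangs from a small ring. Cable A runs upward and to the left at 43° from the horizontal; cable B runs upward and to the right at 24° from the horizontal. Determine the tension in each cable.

T_A = 44.66 lb, T_B = 35.75 lb

ΣF_x = 0: −T_A·cos43° + T_B·cos24° = 0 → T_B = 0.800566·T_A.
ΣF_y = 0: T_A·sin43° + T_B·sin24° = 45.
Substitute: T_A·(0.681998 + 0.800566·0.406737) = 45 → T_A = 44.6598 ≈ 44.66 lb.
Then T_B = 0.800566 × 44.6598 = 35.75 lb.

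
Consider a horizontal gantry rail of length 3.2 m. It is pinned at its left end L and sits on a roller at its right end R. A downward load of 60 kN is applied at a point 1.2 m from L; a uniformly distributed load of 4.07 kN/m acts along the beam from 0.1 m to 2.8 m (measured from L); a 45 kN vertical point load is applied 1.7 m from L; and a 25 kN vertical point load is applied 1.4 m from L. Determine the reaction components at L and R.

Resultant of the distributed load: 4.07 × 2.7 = 10.989 kN at 1.45 m from L.
ΣM about L: R_y·3.2 − 60·1.2 − (4.07·2.7)·1.45 − 45·1.7 − 25·1.4 = 0 → R_y = 199.43405/3.2 = 62.3231 ≈ 62.32 kN.
ΣF_y = 0: L_y + 62.3231 − 60 − 4.07·2.7 − 45 − 25 = 0 → L_y = 78.67 kN.
ΣF_x = 0: no horizontal applied forces, so L_x = 0.

L_x = 0, L_y = 78.67 kN, R_y = 62.32 kN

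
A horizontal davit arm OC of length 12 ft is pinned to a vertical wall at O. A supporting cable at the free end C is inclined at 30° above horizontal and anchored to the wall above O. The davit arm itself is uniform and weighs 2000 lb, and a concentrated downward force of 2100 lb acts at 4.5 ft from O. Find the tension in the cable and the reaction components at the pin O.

T = 3575 lb, O_x = 3096 lb, O_y = 2312 lb

ΣM about O: T·sin30°·12 − 2000·6 − 2100·4.5 = 0 → T = 21450/(12·0.5) = 3575 lb.
ΣF_x = 0: O_x − T·cos30° = 0 → O_x = 3575 × 0.866025 = 3096 lb.
ΣF_y = 0: O_y + T·sin30° − 2000 − 2100 = 0 → O_y = 4100 − 3575 × 0.5 = 2312 lb.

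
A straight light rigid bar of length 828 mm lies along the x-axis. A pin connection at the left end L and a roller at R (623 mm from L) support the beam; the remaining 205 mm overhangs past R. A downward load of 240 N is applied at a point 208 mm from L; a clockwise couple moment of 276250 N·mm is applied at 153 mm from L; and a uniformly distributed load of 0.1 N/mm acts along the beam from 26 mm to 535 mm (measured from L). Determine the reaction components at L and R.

Resultant of the distributed load: 0.1 × 509 = 50.9 N at 280.5 mm from L.
Moments about L: R_y·623 − 240·208 − 276250 − (0.1·509)·280.5 = 0 → R_y = 340447.45/623 = 546.465 ≈ 546.5 N.
ΣF_y = 0: L_y + 546.465 − 240 − 0.1·509 = 0 → L_y = -255.6 N.
ΣF_x = 0: no horizontal applied forces, so L_x = 0.

L_x = 0, L_y = -255.6 N, R_y = 546.5 N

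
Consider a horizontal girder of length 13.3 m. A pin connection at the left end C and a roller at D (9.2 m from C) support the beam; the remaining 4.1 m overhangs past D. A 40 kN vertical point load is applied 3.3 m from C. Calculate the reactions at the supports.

C_x = 0, C_y = 25.65 kN, D_y = 14.35 kN

Taking moments about C: D_y·9.2 − 40·3.3 = 0 → D_y = 132/9.2 = 14.3478 ≈ 14.35 kN.
ΣF_y = 0: C_y + 14.3478 − 40 = 0 → C_y = 25.65 kN.
ΣF_x = 0: no horizontal applied forces, so C_x = 0.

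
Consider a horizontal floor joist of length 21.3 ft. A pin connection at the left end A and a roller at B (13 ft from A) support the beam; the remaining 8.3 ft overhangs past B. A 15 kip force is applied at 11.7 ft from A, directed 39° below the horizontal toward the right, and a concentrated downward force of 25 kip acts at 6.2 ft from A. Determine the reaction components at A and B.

ΣM about A: B_y·13 − 15·sin39°·11.7 − 25·6.2 = 0 → B_y = 265.446/13 = 20.4189 ≈ 20.42 kip.
ΣF_y = 0: A_y + 20.4189 − 15·sin39° − 25 = 0 → A_y = 14.02 kip.
ΣF_x = 0: A_x + 15·cos39° = 0 → A_x = -11.66 kip.

A_x = -11.66 kip, A_y = 14.02 kip, B_y = 20.42 kip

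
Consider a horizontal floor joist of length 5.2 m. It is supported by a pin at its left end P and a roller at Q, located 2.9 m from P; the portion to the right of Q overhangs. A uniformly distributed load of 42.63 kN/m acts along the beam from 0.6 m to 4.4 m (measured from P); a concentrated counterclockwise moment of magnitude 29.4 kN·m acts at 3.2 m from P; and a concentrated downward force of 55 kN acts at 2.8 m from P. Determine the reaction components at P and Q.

Resultant of the distributed load: 42.63 × 3.8 = 161.994 kN at 2.5 m from P.
Taking moments about P: Q_y·2.9 − (42.63·3.8)·2.5 + 29.4 − 55·2.8 = 0 → Q_y = 529.585/2.9 = 182.616 ≈ 182.6 kN.
ΣF_y = 0: P_y + 182.616 − 42.63·3.8 − 55 = 0 → P_y = 34.38 kN.
ΣF_x = 0: no horizontal applied forces, so P_x = 0.

P_x = 0, P_y = 34.38 kN, Q_y = 182.6 kN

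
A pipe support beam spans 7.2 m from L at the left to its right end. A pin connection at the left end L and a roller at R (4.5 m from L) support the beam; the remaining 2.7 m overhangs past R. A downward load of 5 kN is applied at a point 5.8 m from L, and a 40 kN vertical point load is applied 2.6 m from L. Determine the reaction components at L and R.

L_x = 0, L_y = 15.44 kN, R_y = 29.56 kN

Taking moments about L: R_y·4.5 − 5·5.8 − 40·2.6 = 0 → R_y = 133/4.5 = 29.5556 ≈ 29.56 kN.
ΣF_y = 0: L_y + 29.5556 − 5 − 40 = 0 → L_y = 15.44 kN.
ΣF_x = 0: no horizontal applied forces, so L_x = 0.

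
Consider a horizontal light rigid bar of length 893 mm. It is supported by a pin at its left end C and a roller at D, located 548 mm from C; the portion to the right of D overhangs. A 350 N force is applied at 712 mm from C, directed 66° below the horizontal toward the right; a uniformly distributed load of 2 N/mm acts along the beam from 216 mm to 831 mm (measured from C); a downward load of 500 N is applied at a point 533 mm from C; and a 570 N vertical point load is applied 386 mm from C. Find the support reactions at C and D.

C_x = -142.4 N, C_y = 141.5 N, D_y = 2478 N

Resultant of the distributed load: 2 × 615 = 1230 N at 523.5 mm from C.
ΣM about C: D_y·548 − 350·sin66°·712 − (2·615)·523.5 − 500·533 − 570·386 = 0 → D_y = 1358080/548 = 2478.25 ≈ 2478 N.
ΣF_y = 0: C_y + 2478.25 − 350·sin66° − 2·615 − 500 − 570 = 0 → C_y = 141.5 N.
ΣF_x = 0: C_x + 350·cos66° = 0 → C_x = -142.4 N.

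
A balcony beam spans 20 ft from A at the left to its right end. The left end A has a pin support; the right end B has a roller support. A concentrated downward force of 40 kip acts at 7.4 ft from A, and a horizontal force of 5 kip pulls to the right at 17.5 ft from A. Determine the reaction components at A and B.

A_x = -5.000 kip, A_y = 25.20 kip, B_y = 14.80 kip

Taking moments about A: B_y·20 − 40·7.4 = 0 → B_y = 296/20 = 14.80 kip.
ΣF_y = 0: A_y + 14.8 − 40 = 0 → A_y = 25.20 kip.
ΣF_x = 0: A_x + 5 = 0 → A_x = -5.000 kip.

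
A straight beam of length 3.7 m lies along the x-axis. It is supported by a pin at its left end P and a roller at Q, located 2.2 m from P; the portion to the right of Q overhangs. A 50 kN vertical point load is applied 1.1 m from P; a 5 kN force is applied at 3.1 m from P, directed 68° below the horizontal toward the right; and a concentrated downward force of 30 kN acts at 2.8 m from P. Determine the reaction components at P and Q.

Taking moments about P: Q_y·2.2 − 50·1.1 − 5·sin68°·3.1 − 30·2.8 = 0 → Q_y = 153.371/2.2 = 69.7141 ≈ 69.71 kN.
ΣF_y = 0: P_y + 69.7141 − 50 − 5·sin68° − 30 = 0 → P_y = 14.92 kN.
ΣF_x = 0: P_x + 5·cos68° = 0 → P_x = -1.873 kN.

P_x = -1.873 kN, P_y = 14.92 kN, Q_y = 69.71 kN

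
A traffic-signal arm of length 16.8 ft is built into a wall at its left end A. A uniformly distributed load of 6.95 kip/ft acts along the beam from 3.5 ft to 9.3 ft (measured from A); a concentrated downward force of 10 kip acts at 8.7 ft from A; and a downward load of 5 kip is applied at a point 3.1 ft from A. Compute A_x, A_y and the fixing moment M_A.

A_x = 0, A_y = 55.31 kip, M_A = 360.5 kip·ft

Resultant of the distributed load: 6.95 × 5.8 = 40.31 kip at 6.4 ft from A.
ΣF_x = 0: A_x = 0.
ΣF_y = 0: A_y − 6.95·5.8 − 10 − 5 = 0 → A_y = 55.31 kip.
ΣM about A: M_A − (6.95·5.8)·6.4 − 10·8.7 − 5·3.1 = 0 → M_A = 360.5 kip·ft.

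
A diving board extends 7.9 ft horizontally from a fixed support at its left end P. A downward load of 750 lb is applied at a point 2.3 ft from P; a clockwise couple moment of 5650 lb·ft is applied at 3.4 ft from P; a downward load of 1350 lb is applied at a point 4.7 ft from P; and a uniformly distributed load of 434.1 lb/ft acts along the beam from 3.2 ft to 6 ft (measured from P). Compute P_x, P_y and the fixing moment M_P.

Resultant of the distributed load: 434.1 × 2.8 = 1215.48 lb at 4.6 ft from P.
ΣF_x = 0: P_x = 0.
ΣF_y = 0: P_y − 750 − 1350 − 434.1·2.8 = 0 → P_y = 3315 lb.
ΣM about P: M_P − 750·2.3 − 5650 − 1350·4.7 − (434.1·2.8)·4.6 = 0 → M_P = 19310 lb·ft.

P_x = 0, P_y = 3315 lb, M_P = 19310 lb·ft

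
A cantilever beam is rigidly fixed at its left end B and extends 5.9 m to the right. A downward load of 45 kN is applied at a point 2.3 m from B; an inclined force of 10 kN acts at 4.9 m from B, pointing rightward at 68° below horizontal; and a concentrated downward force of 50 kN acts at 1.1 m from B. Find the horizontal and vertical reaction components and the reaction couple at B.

B_x = -3.746 kN, B_y = 104.3 kN, M_B = 203.9 kN·m

ΣF_x = 0: B_x + 10·cos68° = 0 → B_x = -3.746 kN.
ΣF_y = 0: B_y − 45 − 10·sin68° − 50 = 0 → B_y = 104.3 kN.
ΣM about B: M_B − 45·2.3 − 10·sin68°·4.9 − 50·1.1 = 0 → M_B = 203.9 kN·m.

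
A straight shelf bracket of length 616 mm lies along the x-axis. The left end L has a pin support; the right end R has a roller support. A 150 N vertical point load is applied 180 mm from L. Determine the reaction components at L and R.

ΣM about L: R_y·616 − 150·180 = 0 → R_y = 27000/616 = 43.8312 ≈ 43.83 N.
ΣF_y = 0: L_y + 43.8312 − 150 = 0 → L_y = 106.2 N.
ΣF_x = 0: no horizontal applied forces, so L_x = 0.

L_x = 0, L_y = 106.2 N, R_y = 43.83 N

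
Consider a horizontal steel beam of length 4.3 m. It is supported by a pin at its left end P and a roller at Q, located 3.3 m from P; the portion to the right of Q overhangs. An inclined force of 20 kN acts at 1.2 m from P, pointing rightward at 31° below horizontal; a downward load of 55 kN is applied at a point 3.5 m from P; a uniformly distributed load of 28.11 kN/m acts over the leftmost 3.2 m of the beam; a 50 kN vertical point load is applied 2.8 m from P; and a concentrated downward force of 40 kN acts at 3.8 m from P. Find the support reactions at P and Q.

P_x = -17.14 kN, P_y = 51.08 kN, Q_y = 194.2 kN

Resultant of the distributed load: 28.11 × 3.2 = 89.952 kN at 1.6 m from P.
ΣM about P: Q_y·3.3 − 20·sin31°·1.2 − 55·3.5 − (28.11·3.2)·1.6 − 50·2.8 − 40·3.8 = 0 → Q_y = 640.784/3.3 = 194.177 ≈ 194.2 kN.
ΣF_y = 0: P_y + 194.177 − 20·sin31° − 55 − 28.11·3.2 − 50 − 40 = 0 → P_y = 51.08 kN.
ΣF_x = 0: P_x + 20·cos31° = 0 → P_x = -17.14 kN.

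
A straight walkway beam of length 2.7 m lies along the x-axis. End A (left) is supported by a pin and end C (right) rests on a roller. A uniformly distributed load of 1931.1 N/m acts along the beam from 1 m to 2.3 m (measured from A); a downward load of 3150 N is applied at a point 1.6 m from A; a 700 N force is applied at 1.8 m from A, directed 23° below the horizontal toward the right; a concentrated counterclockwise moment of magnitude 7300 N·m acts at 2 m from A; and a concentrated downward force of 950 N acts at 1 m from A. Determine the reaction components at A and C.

Resultant of the distributed load: 1931.1 × 1.3 = 2510.43 N at 1.65 m from A.
Moments about A: C_y·2.7 − (1931.1·1.3)·1.65 − 3150·1.6 − 700·sin23°·1.8 + 7300 − 950·1 = 0 → C_y = 3324.53/2.7 = 1231.31 ≈ 1231 N.
ΣF_y = 0: A_y + 1231.31 − 1931.1·1.3 − 3150 − 700·sin23° − 950 = 0 → A_y = 5653 N.
ΣF_x = 0: A_x + 700·cos23° = 0 → A_x = -644.4 N.

A_x = -644.4 N, A_y = 5653 N, C_y = 1231 N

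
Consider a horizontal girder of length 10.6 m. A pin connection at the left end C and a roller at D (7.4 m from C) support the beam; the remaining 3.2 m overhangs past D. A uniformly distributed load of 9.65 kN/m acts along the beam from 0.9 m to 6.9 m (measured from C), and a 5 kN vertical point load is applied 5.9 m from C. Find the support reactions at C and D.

C_x = 0, C_y = 28.40 kN, D_y = 34.50 kN

Resultant of the distributed load: 9.65 × 6 = 57.9 kN at 3.9 m from C.
ΣM about C: D_y·7.4 − (9.65·6)·3.9 − 5·5.9 = 0 → D_y = 255.31/7.4 = 34.5014 ≈ 34.50 kN.
ΣF_y = 0: C_y + 34.5014 − 9.65·6 − 5 = 0 → C_y = 28.40 kN.
ΣF_x = 0: no horizontal applied forces, so C_x = 0.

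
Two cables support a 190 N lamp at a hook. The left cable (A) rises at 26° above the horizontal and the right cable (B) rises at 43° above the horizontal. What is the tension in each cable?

ΣF_x = 0: −T_A·cos26° + T_B·cos43° = 0 → T_B = 1.22895·T_A.
ΣF_y = 0: T_A·sin26° + T_B·sin43° = 190.
Substitute: T_A·(0.438371 + 1.22895·0.681998) = 190 → T_A = 148.843 ≈ 148.8 N.
Then T_B = 1.22895 × 148.843 = 182.9 N.

T_A = 148.8 N, T_B = 182.9 N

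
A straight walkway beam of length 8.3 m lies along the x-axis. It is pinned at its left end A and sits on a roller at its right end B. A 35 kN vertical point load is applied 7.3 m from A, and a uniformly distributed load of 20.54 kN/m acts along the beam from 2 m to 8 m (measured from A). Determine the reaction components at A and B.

A_x = 0, A_y = 53.22 kN, B_y = 105.0 kN

Resultant of the distributed load: 20.54 × 6 = 123.24 kN at 5 m from A.
ΣM about A: B_y·8.3 − 35·7.3 − (20.54·6)·5 = 0 → B_y = 871.7/8.3 = 105.024 ≈ 105.0 kN.
ΣF_y = 0: A_y + 105.024 − 35 − 20.54·6 = 0 → A_y = 53.22 kN.
ΣF_x = 0: no horizontal applied forces, so A_x = 0.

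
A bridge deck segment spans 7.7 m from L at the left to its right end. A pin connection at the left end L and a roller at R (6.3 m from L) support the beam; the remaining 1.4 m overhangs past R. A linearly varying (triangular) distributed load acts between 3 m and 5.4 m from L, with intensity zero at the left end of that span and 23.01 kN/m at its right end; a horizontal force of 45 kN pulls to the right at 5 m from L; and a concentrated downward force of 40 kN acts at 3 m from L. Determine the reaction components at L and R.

L_x = -45.00 kN, L_y = 28.40 kN, R_y = 39.21 kN

Resultant of the triangular load: ½ × 23.01 × 2.4 = 27.612 kN, acting at 4.6 m from L (one-third of the span from the peak).
Moments about L: R_y·6.3 − (½·23.01·2.4)·4.6 − 40·3 = 0 → R_y = 247.0152/6.3 = 39.2088 ≈ 39.21 kN.
ΣF_y = 0: L_y + 39.2088 − ½·23.01·2.4 − 40 = 0 → L_y = 28.40 kN.
ΣF_x = 0: L_x + 45 = 0 → L_x = -45.00 kN.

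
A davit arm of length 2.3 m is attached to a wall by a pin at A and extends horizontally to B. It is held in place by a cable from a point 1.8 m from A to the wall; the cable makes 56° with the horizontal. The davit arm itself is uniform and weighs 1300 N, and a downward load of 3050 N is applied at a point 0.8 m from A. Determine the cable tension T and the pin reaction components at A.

T = 2637 N, A_x = 1475 N, A_y = 2164 N

ΣM about A: T·sin56°·1.8 − 1300·1.15 − 3050·0.8 = 0 → T = 3935/(1.8·0.829038) = 2636.93 ≈ 2637 N.
ΣF_x = 0: A_x − T·cos56° = 0 → A_x = 2636.93 × 0.559193 = 1475 N.
ΣF_y = 0: A_y + T·sin56° − 1300 − 3050 = 0 → A_y = 4350 − 2636.93 × 0.829038 = 2164 N.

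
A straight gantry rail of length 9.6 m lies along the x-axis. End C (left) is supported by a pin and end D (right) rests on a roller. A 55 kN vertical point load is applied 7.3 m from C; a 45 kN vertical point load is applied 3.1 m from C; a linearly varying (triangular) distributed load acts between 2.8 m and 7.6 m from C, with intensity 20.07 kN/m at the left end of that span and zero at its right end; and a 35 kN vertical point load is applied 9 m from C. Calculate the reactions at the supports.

Resultant of the triangular load: ½ × 20.07 × 4.8 = 48.168 kN, acting at 4.4 m from C (one-third of the span from the peak).
ΣM about C: D_y·9.6 − 55·7.3 − 45·3.1 − (½·20.07·4.8)·4.4 − 35·9 = 0 → D_y = 1067.9392/9.6 = 111.244 ≈ 111.2 kN.
ΣF_y = 0: C_y + 111.244 − 55 − 45 − ½·20.07·4.8 − 35 = 0 → C_y = 71.92 kN.
ΣF_x = 0: no horizontal applied forces, so C_x = 0.

C_x = 0, C_y = 71.92 kN, D_y = 111.2 kN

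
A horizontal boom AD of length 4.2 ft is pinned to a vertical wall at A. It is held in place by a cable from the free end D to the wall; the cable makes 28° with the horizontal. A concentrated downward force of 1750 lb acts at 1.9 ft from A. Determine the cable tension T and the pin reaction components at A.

T = 1686 lb, A_x = 1489 lb, A_y = 958.3 lb

ΣM about A: T·sin28°·4.2 − 1750·1.9 = 0 → T = 3325/(4.2·0.469472) = 1686.29 ≈ 1686 lb.
ΣF_x = 0: A_x − T·cos28° = 0 → A_x = 1686.29 × 0.882948 = 1489 lb.
ΣF_y = 0: A_y + T·sin28° − 1750 = 0 → A_y = 1750 − 1686.29 × 0.469472 = 958.3 lb.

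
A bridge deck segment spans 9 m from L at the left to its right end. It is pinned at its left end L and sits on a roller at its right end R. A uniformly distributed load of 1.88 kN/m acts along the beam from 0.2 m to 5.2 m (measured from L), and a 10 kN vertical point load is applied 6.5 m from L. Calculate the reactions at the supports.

Resultant of the distributed load: 1.88 × 5 = 9.4 kN at 2.7 m from L.
Moments about L: R_y·9 − (1.88·5)·2.7 − 10·6.5 = 0 → R_y = 90.38/9 = 10.0422 ≈ 10.04 kN.
ΣF_y = 0: L_y + 10.0422 − 1.88·5 − 10 = 0 → L_y = 9.358 kN.
ΣF_x = 0: no horizontal applied forces, so L_x = 0.

L_x = 0, L_y = 9.358 kN, R_y = 10.04 kN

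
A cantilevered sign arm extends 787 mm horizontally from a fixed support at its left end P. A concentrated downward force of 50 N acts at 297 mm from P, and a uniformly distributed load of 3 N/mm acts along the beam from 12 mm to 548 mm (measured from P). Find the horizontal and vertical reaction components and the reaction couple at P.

P_x = 0, P_y = 1658 N, M_P = 465100 N·mm

Resultant of the distributed load: 3 × 536 = 1608 N at 280 mm from P.
ΣF_x = 0: P_x = 0.
ΣF_y = 0: P_y − 50 − 3·536 = 0 → P_y = 1658 N.
ΣM about P: M_P − 50·297 − (3·536)·280 = 0 → M_P = 465100 N·mm.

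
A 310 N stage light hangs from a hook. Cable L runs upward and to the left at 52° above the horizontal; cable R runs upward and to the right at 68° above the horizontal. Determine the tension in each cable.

T_L = 134.1 N, T_R = 220.4 N

ΣF_x = 0: −T_L·cos52° + T_R·cos68° = 0 → T_R = 1.64349·T_L.
ΣF_y = 0: T_L·sin52° + T_R·sin68° = 310.
Substitute: T_L·(0.788011 + 1.64349·0.927184) = 310 → T_L = 134.093 ≈ 134.1 N.
Then T_R = 1.64349 × 134.093 = 220.4 N.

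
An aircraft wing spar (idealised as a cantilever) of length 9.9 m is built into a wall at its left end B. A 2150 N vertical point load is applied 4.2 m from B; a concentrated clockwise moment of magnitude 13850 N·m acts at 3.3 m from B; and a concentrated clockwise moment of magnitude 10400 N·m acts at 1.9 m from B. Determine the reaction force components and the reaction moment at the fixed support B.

ΣF_x = 0: B_x = 0.
ΣF_y = 0: B_y − 2150 = 0 → B_y = 2150 N.
ΣM about B: M_B − 2150·4.2 − 13850 − 10400 = 0 → M_B = 33280 N·m.

B_x = 0, B_y = 2150 N, M_B = 33280 N·m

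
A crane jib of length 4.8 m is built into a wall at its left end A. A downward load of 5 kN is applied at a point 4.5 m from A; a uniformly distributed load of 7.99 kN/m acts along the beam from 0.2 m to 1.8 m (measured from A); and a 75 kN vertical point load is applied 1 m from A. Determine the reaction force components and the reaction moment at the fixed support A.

A_x = 0, A_y = 92.78 kN, M_A = 110.3 kN·m

Resultant of the distributed load: 7.99 × 1.6 = 12.784 kN at 1 m from A.
ΣF_x = 0: A_x = 0.
ΣF_y = 0: A_y − 5 − 7.99·1.6 − 75 = 0 → A_y = 92.78 kN.
ΣM about A: M_A − 5·4.5 − (7.99·1.6)·1 − 75·1 = 0 → M_A = 110.3 kN·m.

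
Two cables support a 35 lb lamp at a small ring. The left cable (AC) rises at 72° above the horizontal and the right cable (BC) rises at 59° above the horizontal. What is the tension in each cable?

T_AC = 23.89 lb, T_BC = 14.33 lb

ΣF_x = 0: −T_AC·cos72° + T_BC·cos59° = 0 → T_BC = 0.599989·T_AC.
ΣF_y = 0: T_AC·sin72° + T_BC·sin59° = 35.
Substitute: T_AC·(0.951057 + 0.599989·0.857167) = 35 → T_AC = 23.8851 ≈ 23.89 lb.
Then T_BC = 0.599989 × 23.8851 = 14.33 lb.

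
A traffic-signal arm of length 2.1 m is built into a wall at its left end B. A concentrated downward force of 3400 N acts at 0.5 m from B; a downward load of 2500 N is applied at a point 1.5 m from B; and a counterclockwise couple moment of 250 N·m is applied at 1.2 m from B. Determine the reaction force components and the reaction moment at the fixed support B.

B_x = 0, B_y = 5900 N, M_B = 5200 N·m

ΣF_x = 0: B_x = 0.
ΣF_y = 0: B_y − 3400 − 2500 = 0 → B_y = 5900 N.
ΣM about B: M_B − 3400·0.5 − 2500·1.5 + 250 = 0 → M_B = 5200 N·m.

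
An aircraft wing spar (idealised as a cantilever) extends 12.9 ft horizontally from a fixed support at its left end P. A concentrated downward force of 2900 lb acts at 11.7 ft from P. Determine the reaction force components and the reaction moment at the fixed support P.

P_x = 0, P_y = 2900 lb, M_P = 33930 lb·ft

ΣF_x = 0: P_x = 0.
ΣF_y = 0: P_y − 2900 = 0 → P_y = 2900 lb.
ΣM about P: M_P − 2900·11.7 = 0 → M_P = 33930 lb·ft.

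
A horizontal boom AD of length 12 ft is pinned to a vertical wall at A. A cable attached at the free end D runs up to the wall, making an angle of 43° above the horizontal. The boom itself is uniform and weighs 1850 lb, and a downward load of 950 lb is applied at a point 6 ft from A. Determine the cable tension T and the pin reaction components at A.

ΣM about A: T·sin43°·12 − 1850·6 − 950·6 = 0 → T = 16800/(12·0.681998) = 2052.79 ≈ 2053 lb.
ΣF_x = 0: A_x − T·cos43° = 0 → A_x = 2052.79 × 0.731354 = 1501 lb.
ΣF_y = 0: A_y + T·sin43° − 1850 − 950 = 0 → A_y = 2800 − 2052.79 × 0.681998 = 1400 lb.

T = 2053 lb, A_x = 1501 lb, A_y = 1400 lb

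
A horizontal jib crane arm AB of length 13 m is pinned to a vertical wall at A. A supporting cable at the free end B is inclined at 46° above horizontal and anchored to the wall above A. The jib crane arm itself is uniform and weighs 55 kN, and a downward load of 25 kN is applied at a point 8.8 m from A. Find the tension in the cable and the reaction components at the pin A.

T = 61.76 kN, A_x = 42.90 kN, A_y = 35.58 kN

ΣM about A: T·sin46°·13 − 55·6.5 − 25·8.8 = 0 → T = 577.5/(13·0.71934) = 61.7553 ≈ 61.76 kN.
ΣF_x = 0: A_x − T·cos46° = 0 → A_x = 61.7553 × 0.694658 = 42.90 kN.
ΣF_y = 0: A_y + T·sin46° − 55 − 25 = 0 → A_y = 80 − 61.7553 × 0.71934 = 35.58 kN.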